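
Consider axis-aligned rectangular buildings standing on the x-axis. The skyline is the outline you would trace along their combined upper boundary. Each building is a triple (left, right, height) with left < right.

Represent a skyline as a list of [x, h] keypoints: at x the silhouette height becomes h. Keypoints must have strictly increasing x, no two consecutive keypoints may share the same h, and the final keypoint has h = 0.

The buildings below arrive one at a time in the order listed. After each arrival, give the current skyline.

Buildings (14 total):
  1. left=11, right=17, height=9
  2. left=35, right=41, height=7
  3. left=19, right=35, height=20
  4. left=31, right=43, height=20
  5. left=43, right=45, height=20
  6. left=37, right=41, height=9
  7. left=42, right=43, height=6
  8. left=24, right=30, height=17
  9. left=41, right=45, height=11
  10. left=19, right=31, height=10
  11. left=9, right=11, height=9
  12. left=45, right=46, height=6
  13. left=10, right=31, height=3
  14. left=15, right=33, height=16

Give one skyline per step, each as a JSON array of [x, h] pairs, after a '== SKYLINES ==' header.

== SKYLINES ==
[[11,9],[17,0]]
[[11,9],[17,0],[35,7],[41,0]]
[[11,9],[17,0],[19,20],[35,7],[41,0]]
[[11,9],[17,0],[19,20],[43,0]]
[[11,9],[17,0],[19,20],[45,0]]
[[11,9],[17,0],[19,20],[45,0]]
[[11,9],[17,0],[19,20],[45,0]]
[[11,9],[17,0],[19,20],[45,0]]
[[11,9],[17,0],[19,20],[45,0]]
[[11,9],[17,0],[19,20],[45,0]]
[[9,9],[17,0],[19,20],[45,0]]
[[9,9],[17,0],[19,20],[45,6],[46,0]]
[[9,9],[17,3],[19,20],[45,6],[46,0]]
[[9,9],[15,16],[19,20],[45,6],[46,0]]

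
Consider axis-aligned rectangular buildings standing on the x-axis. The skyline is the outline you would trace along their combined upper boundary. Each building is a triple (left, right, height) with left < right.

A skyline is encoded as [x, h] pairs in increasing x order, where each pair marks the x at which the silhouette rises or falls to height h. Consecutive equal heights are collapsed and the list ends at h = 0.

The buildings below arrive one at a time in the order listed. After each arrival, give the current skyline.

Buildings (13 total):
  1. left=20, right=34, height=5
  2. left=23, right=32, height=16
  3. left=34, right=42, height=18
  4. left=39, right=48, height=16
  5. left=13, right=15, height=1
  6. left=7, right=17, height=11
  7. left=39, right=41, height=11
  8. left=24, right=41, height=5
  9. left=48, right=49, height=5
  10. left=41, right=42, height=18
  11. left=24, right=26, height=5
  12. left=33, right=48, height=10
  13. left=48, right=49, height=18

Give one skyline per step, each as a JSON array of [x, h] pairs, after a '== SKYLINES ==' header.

== SKYLINES ==
[[20,5],[34,0]]
[[20,5],[23,16],[32,5],[34,0]]
[[20,5],[23,16],[32,5],[34,18],[42,0]]
[[20,5],[23,16],[32,5],[34,18],[42,16],[48,0]]
[[13,1],[15,0],[20,5],[23,16],[32,5],[34,18],[42,16],[48,0]]
[[7,11],[17,0],[20,5],[23,16],[32,5],[34,18],[42,16],[48,0]]
[[7,11],[17,0],[20,5],[23,16],[32,5],[34,18],[42,16],[48,0]]
[[7,11],[17,0],[20,5],[23,16],[32,5],[34,18],[42,16],[48,0]]
[[7,11],[17,0],[20,5],[23,16],[32,5],[34,18],[42,16],[48,5],[49,0]]
[[7,11],[17,0],[20,5],[23,16],[32,5],[34,18],[42,16],[48,5],[49,0]]
[[7,11],[17,0],[20,5],[23,16],[32,5],[34,18],[42,16],[48,5],[49,0]]
[[7,11],[17,0],[20,5],[23,16],[32,5],[33,10],[34,18],[42,16],[48,5],[49,0]]
[[7,11],[17,0],[20,5],[23,16],[32,5],[33,10],[34,18],[42,16],[48,18],[49,0]]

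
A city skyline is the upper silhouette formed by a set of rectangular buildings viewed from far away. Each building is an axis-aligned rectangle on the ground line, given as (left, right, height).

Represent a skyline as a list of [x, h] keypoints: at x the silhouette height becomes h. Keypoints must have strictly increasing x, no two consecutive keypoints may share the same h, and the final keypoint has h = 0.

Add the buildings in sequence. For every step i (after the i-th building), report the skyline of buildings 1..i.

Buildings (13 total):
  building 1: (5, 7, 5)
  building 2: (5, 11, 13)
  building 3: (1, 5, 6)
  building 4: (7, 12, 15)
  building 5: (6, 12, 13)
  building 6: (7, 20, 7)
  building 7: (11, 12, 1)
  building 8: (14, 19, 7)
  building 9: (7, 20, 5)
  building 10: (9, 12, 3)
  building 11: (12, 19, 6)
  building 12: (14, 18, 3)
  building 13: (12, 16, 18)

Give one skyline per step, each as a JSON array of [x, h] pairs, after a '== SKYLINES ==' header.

== SKYLINES ==
[[5,5],[7,0]]
[[5,13],[11,0]]
[[1,6],[5,13],[11,0]]
[[1,6],[5,13],[7,15],[12,0]]
[[1,6],[5,13],[7,15],[12,0]]
[[1,6],[5,13],[7,15],[12,7],[20,0]]
[[1,6],[5,13],[7,15],[12,7],[20,0]]
[[1,6],[5,13],[7,15],[12,7],[20,0]]
[[1,6],[5,13],[7,15],[12,7],[20,0]]
[[1,6],[5,13],[7,15],[12,7],[20,0]]
[[1,6],[5,13],[7,15],[12,7],[20,0]]
[[1,6],[5,13],[7,15],[12,7],[20,0]]
[[1,6],[5,13],[7,15],[12,18],[16,7],[20,0]]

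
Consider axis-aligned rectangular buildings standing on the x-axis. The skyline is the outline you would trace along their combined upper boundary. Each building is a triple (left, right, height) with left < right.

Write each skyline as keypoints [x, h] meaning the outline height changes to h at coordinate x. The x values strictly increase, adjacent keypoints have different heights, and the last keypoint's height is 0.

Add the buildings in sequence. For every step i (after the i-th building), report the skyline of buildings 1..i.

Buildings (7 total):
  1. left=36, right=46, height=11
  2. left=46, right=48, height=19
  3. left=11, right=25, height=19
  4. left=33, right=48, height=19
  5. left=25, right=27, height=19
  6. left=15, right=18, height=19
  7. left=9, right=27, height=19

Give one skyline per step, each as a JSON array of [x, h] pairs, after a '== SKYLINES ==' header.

== SKYLINES ==
[[36,11],[46,0]]
[[36,11],[46,19],[48,0]]
[[11,19],[25,0],[36,11],[46,19],[48,0]]
[[11,19],[25,0],[33,19],[48,0]]
[[11,19],[27,0],[33,19],[48,0]]
[[11,19],[27,0],[33,19],[48,0]]
[[9,19],[27,0],[33,19],[48,0]]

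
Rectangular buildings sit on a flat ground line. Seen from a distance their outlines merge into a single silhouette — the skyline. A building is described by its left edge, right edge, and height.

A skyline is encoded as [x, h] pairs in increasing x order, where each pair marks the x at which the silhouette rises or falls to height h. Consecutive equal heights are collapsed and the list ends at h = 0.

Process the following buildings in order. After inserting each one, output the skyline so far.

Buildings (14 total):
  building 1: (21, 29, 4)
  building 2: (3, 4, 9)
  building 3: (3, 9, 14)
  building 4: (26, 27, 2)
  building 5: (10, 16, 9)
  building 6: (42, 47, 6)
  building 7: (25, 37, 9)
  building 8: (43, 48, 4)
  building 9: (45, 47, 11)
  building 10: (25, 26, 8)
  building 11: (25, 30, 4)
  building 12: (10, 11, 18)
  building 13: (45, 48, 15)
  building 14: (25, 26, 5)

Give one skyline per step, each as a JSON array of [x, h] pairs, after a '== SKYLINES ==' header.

== SKYLINES ==
[[21,4],[29,0]]
[[3,9],[4,0],[21,4],[29,0]]
[[3,14],[9,0],[21,4],[29,0]]
[[3,14],[9,0],[21,4],[29,0]]
[[3,14],[9,0],[10,9],[16,0],[21,4],[29,0]]
[[3,14],[9,0],[10,9],[16,0],[21,4],[29,0],[42,6],[47,0]]
[[3,14],[9,0],[10,9],[16,0],[21,4],[25,9],[37,0],[42,6],[47,0]]
[[3,14],[9,0],[10,9],[16,0],[21,4],[25,9],[37,0],[42,6],[47,4],[48,0]]
[[3,14],[9,0],[10,9],[16,0],[21,4],[25,9],[37,0],[42,6],[45,11],[47,4],[48,0]]
[[3,14],[9,0],[10,9],[16,0],[21,4],[25,9],[37,0],[42,6],[45,11],[47,4],[48,0]]
[[3,14],[9,0],[10,9],[16,0],[21,4],[25,9],[37,0],[42,6],[45,11],[47,4],[48,0]]
[[3,14],[9,0],[10,18],[11,9],[16,0],[21,4],[25,9],[37,0],[42,6],[45,11],[47,4],[48,0]]
[[3,14],[9,0],[10,18],[11,9],[16,0],[21,4],[25,9],[37,0],[42,6],[45,15],[48,0]]
[[3,14],[9,0],[10,18],[11,9],[16,0],[21,4],[25,9],[37,0],[42,6],[45,15],[48,0]]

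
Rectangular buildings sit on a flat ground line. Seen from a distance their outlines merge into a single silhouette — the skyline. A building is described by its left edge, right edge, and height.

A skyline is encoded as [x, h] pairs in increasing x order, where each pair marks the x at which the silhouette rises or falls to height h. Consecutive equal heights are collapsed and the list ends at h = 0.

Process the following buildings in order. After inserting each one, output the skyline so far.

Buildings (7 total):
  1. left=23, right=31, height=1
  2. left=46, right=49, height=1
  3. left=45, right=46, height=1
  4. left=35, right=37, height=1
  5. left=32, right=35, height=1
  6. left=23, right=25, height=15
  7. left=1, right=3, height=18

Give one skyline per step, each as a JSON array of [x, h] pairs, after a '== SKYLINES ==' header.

== SKYLINES ==
[[23,1],[31,0]]
[[23,1],[31,0],[46,1],[49,0]]
[[23,1],[31,0],[45,1],[49,0]]
[[23,1],[31,0],[35,1],[37,0],[45,1],[49,0]]
[[23,1],[31,0],[32,1],[37,0],[45,1],[49,0]]
[[23,15],[25,1],[31,0],[32,1],[37,0],[45,1],[49,0]]
[[1,18],[3,0],[23,15],[25,1],[31,0],[32,1],[37,0],[45,1],[49,0]]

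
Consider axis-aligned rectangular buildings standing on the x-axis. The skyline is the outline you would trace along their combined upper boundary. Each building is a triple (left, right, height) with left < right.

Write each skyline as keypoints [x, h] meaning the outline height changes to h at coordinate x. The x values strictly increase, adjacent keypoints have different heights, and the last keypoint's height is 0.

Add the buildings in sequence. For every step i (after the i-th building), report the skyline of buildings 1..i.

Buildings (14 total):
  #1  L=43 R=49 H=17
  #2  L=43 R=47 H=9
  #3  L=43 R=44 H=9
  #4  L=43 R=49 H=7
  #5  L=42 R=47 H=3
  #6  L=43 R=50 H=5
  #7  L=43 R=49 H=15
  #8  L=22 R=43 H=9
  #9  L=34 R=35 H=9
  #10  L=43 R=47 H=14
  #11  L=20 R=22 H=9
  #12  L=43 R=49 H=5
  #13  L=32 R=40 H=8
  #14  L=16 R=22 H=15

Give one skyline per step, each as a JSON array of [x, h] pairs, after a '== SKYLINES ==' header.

== SKYLINES ==
[[43,17],[49,0]]
[[43,17],[49,0]]
[[43,17],[49,0]]
[[43,17],[49,0]]
[[42,3],[43,17],[49,0]]
[[42,3],[43,17],[49,5],[50,0]]
[[42,3],[43,17],[49,5],[50,0]]
[[22,9],[43,17],[49,5],[50,0]]
[[22,9],[43,17],[49,5],[50,0]]
[[22,9],[43,17],[49,5],[50,0]]
[[20,9],[43,17],[49,5],[50,0]]
[[20,9],[43,17],[49,5],[50,0]]
[[20,9],[43,17],[49,5],[50,0]]
[[16,15],[22,9],[43,17],[49,5],[50,0]]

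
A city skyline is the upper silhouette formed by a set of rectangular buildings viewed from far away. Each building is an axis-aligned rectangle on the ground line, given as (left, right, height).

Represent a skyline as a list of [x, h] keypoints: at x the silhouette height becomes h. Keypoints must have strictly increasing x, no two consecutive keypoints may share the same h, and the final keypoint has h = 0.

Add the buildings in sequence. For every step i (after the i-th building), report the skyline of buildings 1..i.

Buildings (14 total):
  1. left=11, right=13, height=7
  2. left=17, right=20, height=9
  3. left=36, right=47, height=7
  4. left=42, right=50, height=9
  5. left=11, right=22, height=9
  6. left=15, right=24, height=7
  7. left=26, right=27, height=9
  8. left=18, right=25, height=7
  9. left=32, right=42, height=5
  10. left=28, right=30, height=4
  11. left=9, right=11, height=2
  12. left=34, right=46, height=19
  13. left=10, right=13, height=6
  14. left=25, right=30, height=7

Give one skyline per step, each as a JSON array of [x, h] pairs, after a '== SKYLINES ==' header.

== SKYLINES ==
[[11,7],[13,0]]
[[11,7],[13,0],[17,9],[20,0]]
[[11,7],[13,0],[17,9],[20,0],[36,7],[47,0]]
[[11,7],[13,0],[17,9],[20,0],[36,7],[42,9],[50,0]]
[[11,9],[22,0],[36,7],[42,9],[50,0]]
[[11,9],[22,7],[24,0],[36,7],[42,9],[50,0]]
[[11,9],[22,7],[24,0],[26,9],[27,0],[36,7],[42,9],[50,0]]
[[11,9],[22,7],[25,0],[26,9],[27,0],[36,7],[42,9],[50,0]]
[[11,9],[22,7],[25,0],[26,9],[27,0],[32,5],[36,7],[42,9],[50,0]]
[[11,9],[22,7],[25,0],[26,9],[27,0],[28,4],[30,0],[32,5],[36,7],[42,9],[50,0]]
[[9,2],[11,9],[22,7],[25,0],[26,9],[27,0],[28,4],[30,0],[32,5],[36,7],[42,9],[50,0]]
[[9,2],[11,9],[22,7],[25,0],[26,9],[27,0],[28,4],[30,0],[32,5],[34,19],[46,9],[50,0]]
[[9,2],[10,6],[11,9],[22,7],[25,0],[26,9],[27,0],[28,4],[30,0],[32,5],[34,19],[46,9],[50,0]]
[[9,2],[10,6],[11,9],[22,7],[26,9],[27,7],[30,0],[32,5],[34,19],[46,9],[50,0]]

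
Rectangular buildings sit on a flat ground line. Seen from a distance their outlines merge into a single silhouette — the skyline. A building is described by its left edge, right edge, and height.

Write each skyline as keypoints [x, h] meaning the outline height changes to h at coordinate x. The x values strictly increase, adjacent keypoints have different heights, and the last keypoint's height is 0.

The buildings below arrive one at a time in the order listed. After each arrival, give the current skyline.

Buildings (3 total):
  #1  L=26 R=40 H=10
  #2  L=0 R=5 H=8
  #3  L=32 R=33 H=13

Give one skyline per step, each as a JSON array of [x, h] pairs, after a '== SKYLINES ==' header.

== SKYLINES ==
[[26,10],[40,0]]
[[0,8],[5,0],[26,10],[40,0]]
[[0,8],[5,0],[26,10],[32,13],[33,10],[40,0]]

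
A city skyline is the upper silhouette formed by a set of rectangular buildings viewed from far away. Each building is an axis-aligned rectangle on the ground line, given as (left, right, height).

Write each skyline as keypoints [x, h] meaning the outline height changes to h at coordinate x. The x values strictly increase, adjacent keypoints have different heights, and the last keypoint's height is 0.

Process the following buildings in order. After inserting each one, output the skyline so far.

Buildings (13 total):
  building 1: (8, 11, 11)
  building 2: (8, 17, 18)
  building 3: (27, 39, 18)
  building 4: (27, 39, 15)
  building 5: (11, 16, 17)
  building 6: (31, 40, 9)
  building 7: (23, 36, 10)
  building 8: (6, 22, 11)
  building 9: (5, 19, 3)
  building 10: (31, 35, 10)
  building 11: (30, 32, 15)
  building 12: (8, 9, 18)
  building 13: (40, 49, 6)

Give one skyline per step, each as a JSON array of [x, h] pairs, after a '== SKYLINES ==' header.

== SKYLINES ==
[[8,11],[11,0]]
[[8,18],[17,0]]
[[8,18],[17,0],[27,18],[39,0]]
[[8,18],[17,0],[27,18],[39,0]]
[[8,18],[17,0],[27,18],[39,0]]
[[8,18],[17,0],[27,18],[39,9],[40,0]]
[[8,18],[17,0],[23,10],[27,18],[39,9],[40,0]]
[[6,11],[8,18],[17,11],[22,0],[23,10],[27,18],[39,9],[40,0]]
[[5,3],[6,11],[8,18],[17,11],[22,0],[23,10],[27,18],[39,9],[40,0]]
[[5,3],[6,11],[8,18],[17,11],[22,0],[23,10],[27,18],[39,9],[40,0]]
[[5,3],[6,11],[8,18],[17,11],[22,0],[23,10],[27,18],[39,9],[40,0]]
[[5,3],[6,11],[8,18],[17,11],[22,0],[23,10],[27,18],[39,9],[40,0]]
[[5,3],[6,11],[8,18],[17,11],[22,0],[23,10],[27,18],[39,9],[40,6],[49,0]]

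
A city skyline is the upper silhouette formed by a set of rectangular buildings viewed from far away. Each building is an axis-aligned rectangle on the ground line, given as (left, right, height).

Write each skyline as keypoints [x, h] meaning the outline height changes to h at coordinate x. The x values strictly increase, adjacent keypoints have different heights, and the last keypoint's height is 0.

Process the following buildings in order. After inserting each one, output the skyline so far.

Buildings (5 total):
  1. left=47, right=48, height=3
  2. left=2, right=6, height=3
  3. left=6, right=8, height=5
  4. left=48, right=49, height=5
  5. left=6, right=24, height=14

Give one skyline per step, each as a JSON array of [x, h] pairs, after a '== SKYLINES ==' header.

== SKYLINES ==
[[47,3],[48,0]]
[[2,3],[6,0],[47,3],[48,0]]
[[2,3],[6,5],[8,0],[47,3],[48,0]]
[[2,3],[6,5],[8,0],[47,3],[48,5],[49,0]]
[[2,3],[6,14],[24,0],[47,3],[48,5],[49,0]]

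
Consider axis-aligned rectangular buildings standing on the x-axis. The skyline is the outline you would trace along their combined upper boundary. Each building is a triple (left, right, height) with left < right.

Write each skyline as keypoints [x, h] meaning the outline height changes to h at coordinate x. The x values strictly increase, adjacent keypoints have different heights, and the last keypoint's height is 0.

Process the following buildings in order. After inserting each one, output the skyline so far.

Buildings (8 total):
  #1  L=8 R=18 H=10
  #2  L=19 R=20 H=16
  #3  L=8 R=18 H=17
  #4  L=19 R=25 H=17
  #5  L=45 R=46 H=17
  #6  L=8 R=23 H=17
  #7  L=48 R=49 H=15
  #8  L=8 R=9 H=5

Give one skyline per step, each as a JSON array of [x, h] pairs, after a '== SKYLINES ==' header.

== SKYLINES ==
[[8,10],[18,0]]
[[8,10],[18,0],[19,16],[20,0]]
[[8,17],[18,0],[19,16],[20,0]]
[[8,17],[18,0],[19,17],[25,0]]
[[8,17],[18,0],[19,17],[25,0],[45,17],[46,0]]
[[8,17],[25,0],[45,17],[46,0]]
[[8,17],[25,0],[45,17],[46,0],[48,15],[49,0]]
[[8,17],[25,0],[45,17],[46,0],[48,15],[49,0]]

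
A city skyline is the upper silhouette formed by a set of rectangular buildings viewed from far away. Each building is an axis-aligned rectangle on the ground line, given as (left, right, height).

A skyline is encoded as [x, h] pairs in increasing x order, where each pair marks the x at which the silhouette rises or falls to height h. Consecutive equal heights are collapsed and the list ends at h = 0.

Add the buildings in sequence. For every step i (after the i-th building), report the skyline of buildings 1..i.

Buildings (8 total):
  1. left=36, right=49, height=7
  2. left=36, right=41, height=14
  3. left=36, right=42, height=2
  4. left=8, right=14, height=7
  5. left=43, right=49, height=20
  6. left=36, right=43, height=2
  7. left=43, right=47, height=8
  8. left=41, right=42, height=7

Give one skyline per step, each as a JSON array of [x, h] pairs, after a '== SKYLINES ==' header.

== SKYLINES ==
[[36,7],[49,0]]
[[36,14],[41,7],[49,0]]
[[36,14],[41,7],[49,0]]
[[8,7],[14,0],[36,14],[41,7],[49,0]]
[[8,7],[14,0],[36,14],[41,7],[43,20],[49,0]]
[[8,7],[14,0],[36,14],[41,7],[43,20],[49,0]]
[[8,7],[14,0],[36,14],[41,7],[43,20],[49,0]]
[[8,7],[14,0],[36,14],[41,7],[43,20],[49,0]]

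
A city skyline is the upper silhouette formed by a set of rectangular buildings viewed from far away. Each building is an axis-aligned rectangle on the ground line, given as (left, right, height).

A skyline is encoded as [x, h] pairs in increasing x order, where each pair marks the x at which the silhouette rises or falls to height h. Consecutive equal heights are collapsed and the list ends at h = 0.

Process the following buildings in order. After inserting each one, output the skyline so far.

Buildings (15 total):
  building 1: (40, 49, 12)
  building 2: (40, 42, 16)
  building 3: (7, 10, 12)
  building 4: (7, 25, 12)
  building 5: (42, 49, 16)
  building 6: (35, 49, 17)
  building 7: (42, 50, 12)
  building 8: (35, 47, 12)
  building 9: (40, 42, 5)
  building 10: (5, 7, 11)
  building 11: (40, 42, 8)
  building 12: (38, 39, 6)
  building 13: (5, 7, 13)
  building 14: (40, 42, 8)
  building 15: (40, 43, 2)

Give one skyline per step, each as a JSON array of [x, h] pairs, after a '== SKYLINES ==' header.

== SKYLINES ==
[[40,12],[49,0]]
[[40,16],[42,12],[49,0]]
[[7,12],[10,0],[40,16],[42,12],[49,0]]
[[7,12],[25,0],[40,16],[42,12],[49,0]]
[[7,12],[25,0],[40,16],[49,0]]
[[7,12],[25,0],[35,17],[49,0]]
[[7,12],[25,0],[35,17],[49,12],[50,0]]
[[7,12],[25,0],[35,17],[49,12],[50,0]]
[[7,12],[25,0],[35,17],[49,12],[50,0]]
[[5,11],[7,12],[25,0],[35,17],[49,12],[50,0]]
[[5,11],[7,12],[25,0],[35,17],[49,12],[50,0]]
[[5,11],[7,12],[25,0],[35,17],[49,12],[50,0]]
[[5,13],[7,12],[25,0],[35,17],[49,12],[50,0]]
[[5,13],[7,12],[25,0],[35,17],[49,12],[50,0]]
[[5,13],[7,12],[25,0],[35,17],[49,12],[50,0]]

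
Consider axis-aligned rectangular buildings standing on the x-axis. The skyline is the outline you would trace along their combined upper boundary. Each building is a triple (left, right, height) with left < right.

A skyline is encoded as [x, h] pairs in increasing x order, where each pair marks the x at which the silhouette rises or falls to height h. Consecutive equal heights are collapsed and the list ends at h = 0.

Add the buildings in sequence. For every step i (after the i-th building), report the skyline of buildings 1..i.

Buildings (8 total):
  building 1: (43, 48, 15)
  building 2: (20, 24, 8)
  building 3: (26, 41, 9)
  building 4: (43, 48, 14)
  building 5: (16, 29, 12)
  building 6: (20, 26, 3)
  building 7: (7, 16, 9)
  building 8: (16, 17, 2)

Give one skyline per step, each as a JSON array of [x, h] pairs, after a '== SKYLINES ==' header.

== SKYLINES ==
[[43,15],[48,0]]
[[20,8],[24,0],[43,15],[48,0]]
[[20,8],[24,0],[26,9],[41,0],[43,15],[48,0]]
[[20,8],[24,0],[26,9],[41,0],[43,15],[48,0]]
[[16,12],[29,9],[41,0],[43,15],[48,0]]
[[16,12],[29,9],[41,0],[43,15],[48,0]]
[[7,9],[16,12],[29,9],[41,0],[43,15],[48,0]]
[[7,9],[16,12],[29,9],[41,0],[43,15],[48,0]]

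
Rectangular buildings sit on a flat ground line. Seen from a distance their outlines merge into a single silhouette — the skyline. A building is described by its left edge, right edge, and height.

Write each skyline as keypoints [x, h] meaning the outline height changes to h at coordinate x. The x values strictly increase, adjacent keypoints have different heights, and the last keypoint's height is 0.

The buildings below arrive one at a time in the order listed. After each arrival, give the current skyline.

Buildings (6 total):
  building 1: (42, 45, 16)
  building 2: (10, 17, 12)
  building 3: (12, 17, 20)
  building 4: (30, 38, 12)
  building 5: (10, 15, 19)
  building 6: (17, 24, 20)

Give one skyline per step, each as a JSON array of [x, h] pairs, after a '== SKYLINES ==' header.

== SKYLINES ==
[[42,16],[45,0]]
[[10,12],[17,0],[42,16],[45,0]]
[[10,12],[12,20],[17,0],[42,16],[45,0]]
[[10,12],[12,20],[17,0],[30,12],[38,0],[42,16],[45,0]]
[[10,19],[12,20],[17,0],[30,12],[38,0],[42,16],[45,0]]
[[10,19],[12,20],[24,0],[30,12],[38,0],[42,16],[45,0]]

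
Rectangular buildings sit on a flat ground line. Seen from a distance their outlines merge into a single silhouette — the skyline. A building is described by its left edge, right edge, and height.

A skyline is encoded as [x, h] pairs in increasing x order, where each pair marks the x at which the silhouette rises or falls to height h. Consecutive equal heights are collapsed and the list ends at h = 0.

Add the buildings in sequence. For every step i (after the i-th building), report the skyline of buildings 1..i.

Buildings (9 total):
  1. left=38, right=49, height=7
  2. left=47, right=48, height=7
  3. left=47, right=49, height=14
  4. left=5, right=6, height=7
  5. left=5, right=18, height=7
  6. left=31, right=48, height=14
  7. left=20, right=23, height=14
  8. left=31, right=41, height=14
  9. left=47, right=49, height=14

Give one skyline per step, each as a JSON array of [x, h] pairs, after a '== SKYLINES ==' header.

== SKYLINES ==
[[38,7],[49,0]]
[[38,7],[49,0]]
[[38,7],[47,14],[49,0]]
[[5,7],[6,0],[38,7],[47,14],[49,0]]
[[5,7],[18,0],[38,7],[47,14],[49,0]]
[[5,7],[18,0],[31,14],[49,0]]
[[5,7],[18,0],[20,14],[23,0],[31,14],[49,0]]
[[5,7],[18,0],[20,14],[23,0],[31,14],[49,0]]
[[5,7],[18,0],[20,14],[23,0],[31,14],[49,0]]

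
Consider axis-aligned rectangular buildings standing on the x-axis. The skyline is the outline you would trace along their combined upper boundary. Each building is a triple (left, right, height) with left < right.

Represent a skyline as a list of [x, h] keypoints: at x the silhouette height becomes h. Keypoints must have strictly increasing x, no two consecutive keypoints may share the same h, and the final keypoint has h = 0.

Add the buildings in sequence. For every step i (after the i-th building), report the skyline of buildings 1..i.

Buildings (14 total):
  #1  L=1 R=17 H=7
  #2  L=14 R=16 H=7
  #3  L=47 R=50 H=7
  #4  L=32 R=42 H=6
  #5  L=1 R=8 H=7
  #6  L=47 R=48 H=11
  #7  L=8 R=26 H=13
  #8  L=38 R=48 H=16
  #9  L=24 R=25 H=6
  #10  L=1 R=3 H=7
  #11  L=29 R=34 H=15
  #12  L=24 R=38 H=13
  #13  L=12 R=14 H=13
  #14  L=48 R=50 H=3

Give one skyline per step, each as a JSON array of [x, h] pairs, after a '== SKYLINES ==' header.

== SKYLINES ==
[[1,7],[17,0]]
[[1,7],[17,0]]
[[1,7],[17,0],[47,7],[50,0]]
[[1,7],[17,0],[32,6],[42,0],[47,7],[50,0]]
[[1,7],[17,0],[32,6],[42,0],[47,7],[50,0]]
[[1,7],[17,0],[32,6],[42,0],[47,11],[48,7],[50,0]]
[[1,7],[8,13],[26,0],[32,6],[42,0],[47,11],[48,7],[50,0]]
[[1,7],[8,13],[26,0],[32,6],[38,16],[48,7],[50,0]]
[[1,7],[8,13],[26,0],[32,6],[38,16],[48,7],[50,0]]
[[1,7],[8,13],[26,0],[32,6],[38,16],[48,7],[50,0]]
[[1,7],[8,13],[26,0],[29,15],[34,6],[38,16],[48,7],[50,0]]
[[1,7],[8,13],[29,15],[34,13],[38,16],[48,7],[50,0]]
[[1,7],[8,13],[29,15],[34,13],[38,16],[48,7],[50,0]]
[[1,7],[8,13],[29,15],[34,13],[38,16],[48,7],[50,0]]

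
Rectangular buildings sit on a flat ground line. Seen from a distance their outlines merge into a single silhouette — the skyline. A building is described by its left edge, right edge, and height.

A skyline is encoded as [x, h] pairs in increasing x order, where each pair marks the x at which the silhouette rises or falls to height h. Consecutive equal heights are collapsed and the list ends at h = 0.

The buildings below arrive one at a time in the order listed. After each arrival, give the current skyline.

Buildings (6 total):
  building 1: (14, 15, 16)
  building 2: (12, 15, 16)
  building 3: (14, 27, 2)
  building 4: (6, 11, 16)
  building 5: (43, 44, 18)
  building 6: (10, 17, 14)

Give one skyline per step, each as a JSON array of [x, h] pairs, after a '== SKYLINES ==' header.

== SKYLINES ==
[[14,16],[15,0]]
[[12,16],[15,0]]
[[12,16],[15,2],[27,0]]
[[6,16],[11,0],[12,16],[15,2],[27,0]]
[[6,16],[11,0],[12,16],[15,2],[27,0],[43,18],[44,0]]
[[6,16],[11,14],[12,16],[15,14],[17,2],[27,0],[43,18],[44,0]]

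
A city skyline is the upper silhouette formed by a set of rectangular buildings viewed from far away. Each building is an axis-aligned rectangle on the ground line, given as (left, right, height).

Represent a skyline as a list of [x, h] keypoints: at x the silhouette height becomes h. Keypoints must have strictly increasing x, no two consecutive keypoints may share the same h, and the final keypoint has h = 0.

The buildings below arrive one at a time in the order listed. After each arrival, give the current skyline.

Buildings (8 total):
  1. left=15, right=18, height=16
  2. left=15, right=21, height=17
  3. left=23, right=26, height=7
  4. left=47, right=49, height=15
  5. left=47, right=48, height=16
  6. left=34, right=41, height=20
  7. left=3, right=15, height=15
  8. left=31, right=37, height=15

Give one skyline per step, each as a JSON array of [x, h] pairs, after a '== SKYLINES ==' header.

== SKYLINES ==
[[15,16],[18,0]]
[[15,17],[21,0]]
[[15,17],[21,0],[23,7],[26,0]]
[[15,17],[21,0],[23,7],[26,0],[47,15],[49,0]]
[[15,17],[21,0],[23,7],[26,0],[47,16],[48,15],[49,0]]
[[15,17],[21,0],[23,7],[26,0],[34,20],[41,0],[47,16],[48,15],[49,0]]
[[3,15],[15,17],[21,0],[23,7],[26,0],[34,20],[41,0],[47,16],[48,15],[49,0]]
[[3,15],[15,17],[21,0],[23,7],[26,0],[31,15],[34,20],[41,0],[47,16],[48,15],[49,0]]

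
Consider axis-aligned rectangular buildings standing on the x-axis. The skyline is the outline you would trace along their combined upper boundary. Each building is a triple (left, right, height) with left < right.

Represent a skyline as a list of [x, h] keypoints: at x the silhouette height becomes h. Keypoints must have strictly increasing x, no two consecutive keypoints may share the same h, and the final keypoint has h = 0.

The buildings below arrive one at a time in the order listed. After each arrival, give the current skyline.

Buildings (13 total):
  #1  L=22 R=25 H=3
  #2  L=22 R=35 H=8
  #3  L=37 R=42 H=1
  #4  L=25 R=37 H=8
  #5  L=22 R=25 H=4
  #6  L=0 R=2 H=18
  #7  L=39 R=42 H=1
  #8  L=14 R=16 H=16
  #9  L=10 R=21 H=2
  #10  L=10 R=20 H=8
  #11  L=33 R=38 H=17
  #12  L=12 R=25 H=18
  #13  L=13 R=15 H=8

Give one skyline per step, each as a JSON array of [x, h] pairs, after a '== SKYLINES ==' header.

== SKYLINES ==
[[22,3],[25,0]]
[[22,8],[35,0]]
[[22,8],[35,0],[37,1],[42,0]]
[[22,8],[37,1],[42,0]]
[[22,8],[37,1],[42,0]]
[[0,18],[2,0],[22,8],[37,1],[42,0]]
[[0,18],[2,0],[22,8],[37,1],[42,0]]
[[0,18],[2,0],[14,16],[16,0],[22,8],[37,1],[42,0]]
[[0,18],[2,0],[10,2],[14,16],[16,2],[21,0],[22,8],[37,1],[42,0]]
[[0,18],[2,0],[10,8],[14,16],[16,8],[20,2],[21,0],[22,8],[37,1],[42,0]]
[[0,18],[2,0],[10,8],[14,16],[16,8],[20,2],[21,0],[22,8],[33,17],[38,1],[42,0]]
[[0,18],[2,0],[10,8],[12,18],[25,8],[33,17],[38,1],[42,0]]
[[0,18],[2,0],[10,8],[12,18],[25,8],[33,17],[38,1],[42,0]]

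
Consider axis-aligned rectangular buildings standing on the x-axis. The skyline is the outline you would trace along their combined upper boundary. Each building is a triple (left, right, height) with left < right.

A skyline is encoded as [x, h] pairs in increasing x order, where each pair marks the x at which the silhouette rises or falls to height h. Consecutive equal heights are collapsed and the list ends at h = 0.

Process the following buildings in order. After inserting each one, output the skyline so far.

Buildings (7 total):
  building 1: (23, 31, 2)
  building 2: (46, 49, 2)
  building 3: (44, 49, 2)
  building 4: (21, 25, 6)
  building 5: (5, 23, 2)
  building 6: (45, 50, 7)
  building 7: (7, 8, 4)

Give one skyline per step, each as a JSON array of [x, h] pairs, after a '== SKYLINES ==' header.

== SKYLINES ==
[[23,2],[31,0]]
[[23,2],[31,0],[46,2],[49,0]]
[[23,2],[31,0],[44,2],[49,0]]
[[21,6],[25,2],[31,0],[44,2],[49,0]]
[[5,2],[21,6],[25,2],[31,0],[44,2],[49,0]]
[[5,2],[21,6],[25,2],[31,0],[44,2],[45,7],[50,0]]
[[5,2],[7,4],[8,2],[21,6],[25,2],[31,0],[44,2],[45,7],[50,0]]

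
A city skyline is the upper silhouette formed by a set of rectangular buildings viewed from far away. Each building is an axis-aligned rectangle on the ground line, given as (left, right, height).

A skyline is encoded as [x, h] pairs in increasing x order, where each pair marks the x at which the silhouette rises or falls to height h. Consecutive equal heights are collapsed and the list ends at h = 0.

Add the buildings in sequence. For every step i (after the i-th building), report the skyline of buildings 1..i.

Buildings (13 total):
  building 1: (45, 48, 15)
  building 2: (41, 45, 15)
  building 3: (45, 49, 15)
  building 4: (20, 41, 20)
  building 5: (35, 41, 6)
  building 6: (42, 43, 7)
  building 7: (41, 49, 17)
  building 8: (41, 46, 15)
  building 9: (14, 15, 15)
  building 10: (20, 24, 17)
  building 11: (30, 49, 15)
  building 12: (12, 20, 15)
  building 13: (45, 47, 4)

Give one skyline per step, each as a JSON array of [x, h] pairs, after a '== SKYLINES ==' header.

== SKYLINES ==
[[45,15],[48,0]]
[[41,15],[48,0]]
[[41,15],[49,0]]
[[20,20],[41,15],[49,0]]
[[20,20],[41,15],[49,0]]
[[20,20],[41,15],[49,0]]
[[20,20],[41,17],[49,0]]
[[20,20],[41,17],[49,0]]
[[14,15],[15,0],[20,20],[41,17],[49,0]]
[[14,15],[15,0],[20,20],[41,17],[49,0]]
[[14,15],[15,0],[20,20],[41,17],[49,0]]
[[12,15],[20,20],[41,17],[49,0]]
[[12,15],[20,20],[41,17],[49,0]]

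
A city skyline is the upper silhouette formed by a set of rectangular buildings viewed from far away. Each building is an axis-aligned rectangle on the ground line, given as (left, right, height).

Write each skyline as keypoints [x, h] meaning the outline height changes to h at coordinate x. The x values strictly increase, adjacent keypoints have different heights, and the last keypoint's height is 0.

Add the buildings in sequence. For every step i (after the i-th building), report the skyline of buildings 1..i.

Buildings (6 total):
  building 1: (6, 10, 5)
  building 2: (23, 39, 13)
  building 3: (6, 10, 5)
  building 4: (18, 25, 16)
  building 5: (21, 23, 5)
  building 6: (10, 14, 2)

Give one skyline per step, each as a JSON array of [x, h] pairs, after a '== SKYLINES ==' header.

== SKYLINES ==
[[6,5],[10,0]]
[[6,5],[10,0],[23,13],[39,0]]
[[6,5],[10,0],[23,13],[39,0]]
[[6,5],[10,0],[18,16],[25,13],[39,0]]
[[6,5],[10,0],[18,16],[25,13],[39,0]]
[[6,5],[10,2],[14,0],[18,16],[25,13],[39,0]]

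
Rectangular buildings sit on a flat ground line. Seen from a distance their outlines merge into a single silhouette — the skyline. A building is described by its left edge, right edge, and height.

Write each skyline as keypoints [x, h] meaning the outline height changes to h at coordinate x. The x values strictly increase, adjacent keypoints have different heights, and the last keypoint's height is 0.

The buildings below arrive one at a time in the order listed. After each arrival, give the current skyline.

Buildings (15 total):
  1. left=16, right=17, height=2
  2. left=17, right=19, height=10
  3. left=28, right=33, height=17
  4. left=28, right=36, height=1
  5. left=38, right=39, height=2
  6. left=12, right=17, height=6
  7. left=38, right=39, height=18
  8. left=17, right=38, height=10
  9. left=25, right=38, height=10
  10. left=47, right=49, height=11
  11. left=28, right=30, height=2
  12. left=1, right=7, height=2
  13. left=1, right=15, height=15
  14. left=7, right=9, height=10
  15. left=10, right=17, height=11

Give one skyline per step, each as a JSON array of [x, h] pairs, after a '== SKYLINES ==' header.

== SKYLINES ==
[[16,2],[17,0]]
[[16,2],[17,10],[19,0]]
[[16,2],[17,10],[19,0],[28,17],[33,0]]
[[16,2],[17,10],[19,0],[28,17],[33,1],[36,0]]
[[16,2],[17,10],[19,0],[28,17],[33,1],[36,0],[38,2],[39,0]]
[[12,6],[17,10],[19,0],[28,17],[33,1],[36,0],[38,2],[39,0]]
[[12,6],[17,10],[19,0],[28,17],[33,1],[36,0],[38,18],[39,0]]
[[12,6],[17,10],[28,17],[33,10],[38,18],[39,0]]
[[12,6],[17,10],[28,17],[33,10],[38,18],[39,0]]
[[12,6],[17,10],[28,17],[33,10],[38,18],[39,0],[47,11],[49,0]]
[[12,6],[17,10],[28,17],[33,10],[38,18],[39,0],[47,11],[49,0]]
[[1,2],[7,0],[12,6],[17,10],[28,17],[33,10],[38,18],[39,0],[47,11],[49,0]]
[[1,15],[15,6],[17,10],[28,17],[33,10],[38,18],[39,0],[47,11],[49,0]]
[[1,15],[15,6],[17,10],[28,17],[33,10],[38,18],[39,0],[47,11],[49,0]]
[[1,15],[15,11],[17,10],[28,17],[33,10],[38,18],[39,0],[47,11],[49,0]]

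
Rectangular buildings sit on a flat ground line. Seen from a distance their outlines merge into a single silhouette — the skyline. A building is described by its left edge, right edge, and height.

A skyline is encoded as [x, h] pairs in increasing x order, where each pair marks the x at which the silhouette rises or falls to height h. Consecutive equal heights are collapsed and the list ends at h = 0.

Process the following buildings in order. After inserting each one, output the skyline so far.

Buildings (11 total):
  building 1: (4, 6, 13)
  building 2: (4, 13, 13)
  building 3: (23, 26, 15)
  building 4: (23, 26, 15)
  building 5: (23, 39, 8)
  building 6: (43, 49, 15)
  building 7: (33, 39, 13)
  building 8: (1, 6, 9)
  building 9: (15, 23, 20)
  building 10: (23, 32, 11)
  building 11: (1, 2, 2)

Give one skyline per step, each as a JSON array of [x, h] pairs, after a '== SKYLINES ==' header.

== SKYLINES ==
[[4,13],[6,0]]
[[4,13],[13,0]]
[[4,13],[13,0],[23,15],[26,0]]
[[4,13],[13,0],[23,15],[26,0]]
[[4,13],[13,0],[23,15],[26,8],[39,0]]
[[4,13],[13,0],[23,15],[26,8],[39,0],[43,15],[49,0]]
[[4,13],[13,0],[23,15],[26,8],[33,13],[39,0],[43,15],[49,0]]
[[1,9],[4,13],[13,0],[23,15],[26,8],[33,13],[39,0],[43,15],[49,0]]
[[1,9],[4,13],[13,0],[15,20],[23,15],[26,8],[33,13],[39,0],[43,15],[49,0]]
[[1,9],[4,13],[13,0],[15,20],[23,15],[26,11],[32,8],[33,13],[39,0],[43,15],[49,0]]
[[1,9],[4,13],[13,0],[15,20],[23,15],[26,11],[32,8],[33,13],[39,0],[43,15],[49,0]]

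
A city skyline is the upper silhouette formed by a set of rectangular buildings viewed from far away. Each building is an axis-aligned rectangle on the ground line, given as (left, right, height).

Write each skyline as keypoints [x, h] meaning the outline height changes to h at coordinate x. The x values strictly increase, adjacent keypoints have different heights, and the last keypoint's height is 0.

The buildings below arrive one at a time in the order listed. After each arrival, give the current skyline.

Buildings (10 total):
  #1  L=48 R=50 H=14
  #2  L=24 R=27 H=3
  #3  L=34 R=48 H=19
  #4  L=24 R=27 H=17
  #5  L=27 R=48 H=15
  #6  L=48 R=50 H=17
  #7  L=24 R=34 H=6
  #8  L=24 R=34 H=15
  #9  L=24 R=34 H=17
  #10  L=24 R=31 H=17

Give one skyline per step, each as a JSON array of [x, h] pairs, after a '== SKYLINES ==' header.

== SKYLINES ==
[[48,14],[50,0]]
[[24,3],[27,0],[48,14],[50,0]]
[[24,3],[27,0],[34,19],[48,14],[50,0]]
[[24,17],[27,0],[34,19],[48,14],[50,0]]
[[24,17],[27,15],[34,19],[48,14],[50,0]]
[[24,17],[27,15],[34,19],[48,17],[50,0]]
[[24,17],[27,15],[34,19],[48,17],[50,0]]
[[24,17],[27,15],[34,19],[48,17],[50,0]]
[[24,17],[34,19],[48,17],[50,0]]
[[24,17],[34,19],[48,17],[50,0]]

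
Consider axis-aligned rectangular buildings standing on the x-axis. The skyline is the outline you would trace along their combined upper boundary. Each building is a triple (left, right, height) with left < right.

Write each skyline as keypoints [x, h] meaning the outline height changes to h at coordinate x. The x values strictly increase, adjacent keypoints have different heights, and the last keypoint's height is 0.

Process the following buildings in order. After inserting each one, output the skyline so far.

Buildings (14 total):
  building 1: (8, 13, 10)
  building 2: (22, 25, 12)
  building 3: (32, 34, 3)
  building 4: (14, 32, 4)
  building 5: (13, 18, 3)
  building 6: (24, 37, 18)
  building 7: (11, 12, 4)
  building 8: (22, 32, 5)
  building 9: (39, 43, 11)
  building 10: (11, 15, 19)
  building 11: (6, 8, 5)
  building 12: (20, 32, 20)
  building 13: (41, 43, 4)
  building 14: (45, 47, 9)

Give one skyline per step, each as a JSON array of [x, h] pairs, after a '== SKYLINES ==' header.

== SKYLINES ==
[[8,10],[13,0]]
[[8,10],[13,0],[22,12],[25,0]]
[[8,10],[13,0],[22,12],[25,0],[32,3],[34,0]]
[[8,10],[13,0],[14,4],[22,12],[25,4],[32,3],[34,0]]
[[8,10],[13,3],[14,4],[22,12],[25,4],[32,3],[34,0]]
[[8,10],[13,3],[14,4],[22,12],[24,18],[37,0]]
[[8,10],[13,3],[14,4],[22,12],[24,18],[37,0]]
[[8,10],[13,3],[14,4],[22,12],[24,18],[37,0]]
[[8,10],[13,3],[14,4],[22,12],[24,18],[37,0],[39,11],[43,0]]
[[8,10],[11,19],[15,4],[22,12],[24,18],[37,0],[39,11],[43,0]]
[[6,5],[8,10],[11,19],[15,4],[22,12],[24,18],[37,0],[39,11],[43,0]]
[[6,5],[8,10],[11,19],[15,4],[20,20],[32,18],[37,0],[39,11],[43,0]]
[[6,5],[8,10],[11,19],[15,4],[20,20],[32,18],[37,0],[39,11],[43,0]]
[[6,5],[8,10],[11,19],[15,4],[20,20],[32,18],[37,0],[39,11],[43,0],[45,9],[47,0]]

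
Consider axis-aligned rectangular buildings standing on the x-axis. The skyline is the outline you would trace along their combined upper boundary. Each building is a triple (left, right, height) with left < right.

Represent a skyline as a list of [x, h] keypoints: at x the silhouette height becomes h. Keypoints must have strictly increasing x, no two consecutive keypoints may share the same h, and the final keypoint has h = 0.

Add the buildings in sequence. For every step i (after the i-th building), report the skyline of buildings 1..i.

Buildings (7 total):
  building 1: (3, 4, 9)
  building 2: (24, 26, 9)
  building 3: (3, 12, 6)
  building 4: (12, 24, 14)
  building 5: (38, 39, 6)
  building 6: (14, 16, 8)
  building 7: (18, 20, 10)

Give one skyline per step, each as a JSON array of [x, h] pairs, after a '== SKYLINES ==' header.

== SKYLINES ==
[[3,9],[4,0]]
[[3,9],[4,0],[24,9],[26,0]]
[[3,9],[4,6],[12,0],[24,9],[26,0]]
[[3,9],[4,6],[12,14],[24,9],[26,0]]
[[3,9],[4,6],[12,14],[24,9],[26,0],[38,6],[39,0]]
[[3,9],[4,6],[12,14],[24,9],[26,0],[38,6],[39,0]]
[[3,9],[4,6],[12,14],[24,9],[26,0],[38,6],[39,0]]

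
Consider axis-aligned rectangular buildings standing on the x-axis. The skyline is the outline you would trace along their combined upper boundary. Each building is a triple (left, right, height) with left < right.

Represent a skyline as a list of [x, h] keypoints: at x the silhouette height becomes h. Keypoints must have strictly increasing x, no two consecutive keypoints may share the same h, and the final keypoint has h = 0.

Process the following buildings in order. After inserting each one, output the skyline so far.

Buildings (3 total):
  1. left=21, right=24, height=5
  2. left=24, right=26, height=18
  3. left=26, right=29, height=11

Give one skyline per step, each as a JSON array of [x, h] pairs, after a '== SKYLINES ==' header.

== SKYLINES ==
[[21,5],[24,0]]
[[21,5],[24,18],[26,0]]
[[21,5],[24,18],[26,11],[29,0]]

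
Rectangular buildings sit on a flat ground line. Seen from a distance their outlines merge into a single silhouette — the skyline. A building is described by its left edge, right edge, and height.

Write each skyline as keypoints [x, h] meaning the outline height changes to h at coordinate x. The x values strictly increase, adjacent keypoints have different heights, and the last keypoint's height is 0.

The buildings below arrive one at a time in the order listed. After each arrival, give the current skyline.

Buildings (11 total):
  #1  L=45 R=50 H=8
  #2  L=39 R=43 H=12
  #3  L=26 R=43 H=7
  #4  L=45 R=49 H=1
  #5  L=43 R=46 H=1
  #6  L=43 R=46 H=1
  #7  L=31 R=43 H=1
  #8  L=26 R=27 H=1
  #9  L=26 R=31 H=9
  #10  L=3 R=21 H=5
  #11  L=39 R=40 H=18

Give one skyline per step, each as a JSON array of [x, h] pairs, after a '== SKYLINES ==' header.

== SKYLINES ==
[[45,8],[50,0]]
[[39,12],[43,0],[45,8],[50,0]]
[[26,7],[39,12],[43,0],[45,8],[50,0]]
[[26,7],[39,12],[43,0],[45,8],[50,0]]
[[26,7],[39,12],[43,1],[45,8],[50,0]]
[[26,7],[39,12],[43,1],[45,8],[50,0]]
[[26,7],[39,12],[43,1],[45,8],[50,0]]
[[26,7],[39,12],[43,1],[45,8],[50,0]]
[[26,9],[31,7],[39,12],[43,1],[45,8],[50,0]]
[[3,5],[21,0],[26,9],[31,7],[39,12],[43,1],[45,8],[50,0]]
[[3,5],[21,0],[26,9],[31,7],[39,18],[40,12],[43,1],[45,8],[50,0]]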